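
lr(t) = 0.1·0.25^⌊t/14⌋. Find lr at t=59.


n_drops = ⌊59/14⌋ = 4
lr = 0.1·0.25^4 = 0.1·0.00390625 = 0.000390625

0.000390625


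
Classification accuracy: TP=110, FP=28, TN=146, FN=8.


Accuracy = (TP+TN)/(TP+TN+FP+FN)
= (110+146)/(292)
= 256/292 = 87.67%

87.67%


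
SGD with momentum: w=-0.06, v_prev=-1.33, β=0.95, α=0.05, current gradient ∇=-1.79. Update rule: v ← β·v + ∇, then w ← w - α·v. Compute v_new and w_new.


v_new = 0.95·-1.33 - 1.79 = -1.2635 - 1.79 = -3.0535
w_new = -0.06 - 0.05·-3.0535 = -0.06 + 0.152675 = 0.092675

v_new=-3.0535, w_new=0.092675


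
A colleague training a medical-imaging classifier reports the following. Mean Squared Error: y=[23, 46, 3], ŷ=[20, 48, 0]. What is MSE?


Squared errors: (23-20)²=9, (46-48)²=4, (3-0)²=9
Sum = 22
MSE = 22/3 = 22/3

22/3


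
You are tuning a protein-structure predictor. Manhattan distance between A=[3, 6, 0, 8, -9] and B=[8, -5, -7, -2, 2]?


d = |3-8| + |6+ 5| + |0+ 7| + |8+ 2| + |-9-2|
  = 5 + 11 + 7 + 10 + 11
  = 44

44


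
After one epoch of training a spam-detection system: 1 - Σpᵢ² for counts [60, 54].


Probabilities: [60/114, 54/114] ≈ [0.5263, 0.4737]
Σpᵢ² = (3600 + 2916)/114² = 6516/12996
Gini = 1 - Σpᵢ² = 1 - 6516/12996 = 0.4986

0.4986


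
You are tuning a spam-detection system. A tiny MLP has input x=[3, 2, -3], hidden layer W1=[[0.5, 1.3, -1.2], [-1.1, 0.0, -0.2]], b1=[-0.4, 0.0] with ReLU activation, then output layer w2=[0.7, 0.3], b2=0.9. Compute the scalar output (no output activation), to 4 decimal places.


z1[0] = (0.5)·(3) + (1.3)·(2) + (-1.2)·(-3) - 0.4 = 7.3
z1[1] = (-1.1)·(3) + (0.0)·(2) + (-0.2)·(-3) + 0.0 = -2.7
h = ReLU(z1) = [7.3, 0.0]
output = (0.7)·(7.3) + (0.3)·(0.0) + 0.9 = 6.01

6.01


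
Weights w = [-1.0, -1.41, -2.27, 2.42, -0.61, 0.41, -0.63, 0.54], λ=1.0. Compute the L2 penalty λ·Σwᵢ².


‖w‖₂² = (-1.0)² + (-1.41)² + (-2.27)² + (2.42)² + (-0.61)² + (0.41)² + (-0.63)² + (0.54)²
     = 1 + 1.9881 + 5.1529 + 5.8564 + 0.3721 + 0.1681 + 0.3969 + 0.2916
     = 15.2261
λ·‖w‖₂² = 1.0·15.2261 = 15.2261

15.2261


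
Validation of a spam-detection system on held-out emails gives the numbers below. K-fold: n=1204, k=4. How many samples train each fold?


Fold size = 1204/4 = 301
Training per fold = 1204 - 301 = 903

903


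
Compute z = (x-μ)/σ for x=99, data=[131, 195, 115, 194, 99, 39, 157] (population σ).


μ = 132.8571, σ = 51.3543
z = (99 - 132.8571)/51.3543 = -0.6593

-0.6593


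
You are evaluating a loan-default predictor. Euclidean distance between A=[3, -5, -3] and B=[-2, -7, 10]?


d = √((3+ 2)² + (-5+ 7)² + (-3-10)²)
  = √(25 + 4 + 169)
  = √198 = 14.0712

14.0712


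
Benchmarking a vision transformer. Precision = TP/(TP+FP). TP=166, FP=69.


Precision = TP/(TP+FP)
= 166/(166+69)
= 166/235 = 70.64%

70.64%


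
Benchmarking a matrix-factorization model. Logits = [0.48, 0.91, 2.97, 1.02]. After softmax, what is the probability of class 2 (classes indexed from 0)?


Exponentials: e^0.48=1.6161, e^0.91=2.4843, e^2.97=19.4919, e^1.02=2.7732
Sum = 26.3655
Softmax = [0.0613, 0.0942, 0.7393, 0.1052]
p[2] = 19.4919/26.3655 = 0.7393

0.7393


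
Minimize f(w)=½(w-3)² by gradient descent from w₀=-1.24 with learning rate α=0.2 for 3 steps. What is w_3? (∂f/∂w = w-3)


step 1: grad = -1.24-3 = -4.24; w = -1.24 - 0.2·(-4.24) = -0.392
step 2: grad = -0.392-3 = -3.392; w = -0.392 - 0.2·(-3.392) = 0.2864
step 3: grad = 0.2864-3 = -2.7136; w = 0.2864 - 0.2·(-2.7136) = 0.82912

0.82912


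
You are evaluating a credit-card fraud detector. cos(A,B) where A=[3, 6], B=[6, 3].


A·B = 3·6 + 6·3 = 36
‖A‖ = √45 = 6.7082, ‖B‖ = √45 = 6.7082
cos = 36/(√45·√45) = 36/√2025 = 0.8

0.8


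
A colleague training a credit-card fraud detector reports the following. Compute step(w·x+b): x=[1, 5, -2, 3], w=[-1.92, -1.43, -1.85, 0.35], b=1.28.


z = (1)·(-1.92) + (5)·(-1.43) + (-2)·(-1.85) + (3)·(0.35) + 1.28
  = -3.04
step(z) = 0 (z<0)

0


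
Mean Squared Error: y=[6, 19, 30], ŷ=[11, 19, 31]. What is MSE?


Squared errors: (6-11)²=25, (19-19)²=0, (30-31)²=1
Sum = 26
MSE = 26/3 = 26/3

26/3


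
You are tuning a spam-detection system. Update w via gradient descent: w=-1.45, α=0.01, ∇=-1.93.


w_new = w - α·∇
= -1.45 - 0.01·-1.93
= -1.45 + 0.0193
= -1.4307

-1.4307


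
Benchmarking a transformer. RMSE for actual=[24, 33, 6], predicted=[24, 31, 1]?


MSE = 29/3 = 9.6667
RMSE = √(29/3) = 3.1091

3.1091


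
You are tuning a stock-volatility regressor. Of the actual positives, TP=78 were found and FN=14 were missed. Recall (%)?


Recall = TP/(TP+FN)
= 78/(78+14)
= 78/92 = 84.78%

84.78%


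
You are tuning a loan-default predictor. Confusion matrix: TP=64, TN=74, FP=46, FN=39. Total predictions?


Total = TP + TN + FP + FN
= 64 + 74 + 46 + 39
= 223
(Predicted positive: 110, predicted negative: 113)

223


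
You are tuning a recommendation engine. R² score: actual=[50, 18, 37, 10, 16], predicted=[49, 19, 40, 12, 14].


ȳ = 26.2
SS_res = Σ(y-ŷ)² = 19
SS_tot = Σ(y-ȳ)² = 1116.8
R² = 1 - SS_res/SS_tot = 1 - 0.017 = 0.983

0.983


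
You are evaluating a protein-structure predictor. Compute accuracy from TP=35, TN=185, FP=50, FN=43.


Accuracy = (TP+TN)/(TP+TN+FP+FN)
= (35+185)/(313)
= 220/313 = 70.29%

70.29%


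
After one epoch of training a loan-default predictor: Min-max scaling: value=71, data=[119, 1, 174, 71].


min=1, max=174
(71-1)/(174-1) = 70/173 = 0.4046

0.4046


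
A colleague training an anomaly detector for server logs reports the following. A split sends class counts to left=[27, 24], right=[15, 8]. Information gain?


Parent = [42, 32], H_parent = 0.9868
H_left = 0.9975 (n=51), H_right = 0.9321 (n=23)
H_children = (51/74)·0.9975 + (23/74)·0.9321 = 0.9772
IG = 0.9868 - 0.9772 = 0.0096

0.0096


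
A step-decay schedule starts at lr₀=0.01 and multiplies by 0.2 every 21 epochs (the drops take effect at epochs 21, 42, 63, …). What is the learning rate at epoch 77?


n_drops = ⌊77/21⌋ = 3
lr = 0.01·0.2^3 = 0.01·0.008 = 0.00008

0.00008


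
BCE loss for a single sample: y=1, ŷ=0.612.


BCE = -[y·ln(p) + (1-y)·ln(1-p)]
= -1·ln(0.612) - 0
= -ln(0.612) = 0.491

0.491


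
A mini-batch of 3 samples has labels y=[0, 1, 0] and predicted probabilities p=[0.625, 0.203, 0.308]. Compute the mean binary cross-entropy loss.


L[0] = -ln(1-0.625) = -ln(0.375) = 0.9808
L[1] = -ln(0.203) = 1.5945
L[2] = -ln(1-0.308) = -ln(0.692) = 0.3682
mean = (0.9808 + 1.5945 + 0.3682)/3 = 0.9812

0.9812


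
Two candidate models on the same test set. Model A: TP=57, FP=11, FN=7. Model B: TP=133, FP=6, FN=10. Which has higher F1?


Model A: P=57/68=0.8382, R=57/64=0.8906, F1=2PR/(P+R)=2TP/(2TP+FP+FN)=114/132=0.8636
Model B: P=133/139=0.9568, R=133/143=0.9301, F1=2PR/(P+R)=2TP/(2TP+FP+FN)=266/282=0.9433
0.8636 < 0.9433 → Model B

Model B


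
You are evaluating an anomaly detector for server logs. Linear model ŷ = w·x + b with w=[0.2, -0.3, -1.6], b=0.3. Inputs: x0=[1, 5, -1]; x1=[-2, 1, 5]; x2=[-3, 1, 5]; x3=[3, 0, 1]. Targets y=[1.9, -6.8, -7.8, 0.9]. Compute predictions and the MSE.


ŷ0 = (0.2)·(1) + (-0.3)·(5) + (-1.6)·(-1) + 0.3 = 0.6
ŷ1 = (0.2)·(-2) + (-0.3)·(1) + (-1.6)·(5) + 0.3 = -8.4
ŷ2 = (0.2)·(-3) + (-0.3)·(1) + (-1.6)·(5) + 0.3 = -8.6
ŷ3 = (0.2)·(3) + (-0.3)·(0) + (-1.6)·(1) + 0.3 = -0.7
errors² = [1.69, 2.56, 0.64, 2.56]
MSE = 7.4500/4 = 1.8625

1.8625


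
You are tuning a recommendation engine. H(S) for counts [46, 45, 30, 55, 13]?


Probabilities: [46/189, 45/189, 30/189, 55/189, 13/189] ≈ [0.2434, 0.2381, 0.1587, 0.291, 0.0688]
H = -((46/189)·log₂(46/189) + (45/189)·log₂(45/189) + (30/189)·log₂(30/189) + (55/189)·log₂(55/189) + (13/189)·log₂(13/189))
  = 2.1945 bits

2.1945 bits


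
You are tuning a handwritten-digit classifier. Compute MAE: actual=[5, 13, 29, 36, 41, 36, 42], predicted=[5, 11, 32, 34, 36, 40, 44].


Absolute errors: |5-5|=0, |13-11|=2, |29-32|=3, |36-34|=2, |41-36|=5, |36-40|=4, |42-44|=2
Sum = 18
MAE = 18/7 = 18/7

18/7


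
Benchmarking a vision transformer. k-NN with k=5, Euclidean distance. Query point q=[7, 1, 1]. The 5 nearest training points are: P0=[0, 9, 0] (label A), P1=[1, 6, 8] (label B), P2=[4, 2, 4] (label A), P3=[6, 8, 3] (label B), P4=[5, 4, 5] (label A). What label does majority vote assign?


d(q,P0) = 10.6771  (label A)
d(q,P1) = 10.4881  (label B)
d(q,P2) = 4.3589  (label A)
d(q,P3) = 7.3485  (label B)
d(q,P4) = 5.3852  (label A)
Votes: A=3, B=2
Majority → A

A


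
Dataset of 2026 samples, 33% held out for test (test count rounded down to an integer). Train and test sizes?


Test = ⌊2026·33/100⌋ = 668
Train = 2026 - 668 = 1358

Train: 1358, Test: 668


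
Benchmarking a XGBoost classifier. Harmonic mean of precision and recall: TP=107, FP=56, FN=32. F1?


Precision = 107/163 = 0.6564
Recall = 107/139 = 0.7698
F1 = 2·P·R/(P+R) = 2·TP/(2·TP+FP+FN) = 214/(214+56+32) = 214/302 = 0.7086

0.7086


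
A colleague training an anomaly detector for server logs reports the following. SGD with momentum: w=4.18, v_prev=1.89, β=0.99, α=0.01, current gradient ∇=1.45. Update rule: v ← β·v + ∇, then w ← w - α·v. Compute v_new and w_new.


v_new = 0.99·1.89 + 1.45 = 1.8711 + 1.45 = 3.3211
w_new = 4.18 - 0.01·3.3211 = 4.18 - 0.033211 = 4.146789

v_new=3.3211, w_new=4.146789


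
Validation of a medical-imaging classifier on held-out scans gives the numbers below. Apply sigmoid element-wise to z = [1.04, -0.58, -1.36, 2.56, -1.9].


σ(1.04) = 1/(1+e^-1.04) = 0.7389
σ(-0.58) = 1/(1+e^0.58) = 0.3589
σ(-1.36) = 1/(1+e^1.36) = 0.2042
σ(2.56) = 1/(1+e^-2.56) = 0.9282
σ(-1.9) = 1/(1+e^1.9) = 0.1301
result = [0.7389, 0.3589, 0.2042, 0.9282, 0.1301]

[0.7389, 0.3589, 0.2042, 0.9282, 0.1301]


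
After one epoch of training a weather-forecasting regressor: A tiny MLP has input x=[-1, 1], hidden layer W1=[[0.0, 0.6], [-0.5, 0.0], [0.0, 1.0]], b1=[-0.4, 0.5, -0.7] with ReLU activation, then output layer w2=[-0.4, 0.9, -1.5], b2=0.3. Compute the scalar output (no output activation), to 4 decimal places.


z1[0] = (0.0)·(-1) + (0.6)·(1) - 0.4 = 0.2
z1[1] = (-0.5)·(-1) + (0.0)·(1) + 0.5 = 1.0
z1[2] = (0.0)·(-1) + (1.0)·(1) - 0.7 = 0.3
h = ReLU(z1) = [0.2, 1.0, 0.3]
output = (-0.4)·(0.2) + (0.9)·(1.0) + (-1.5)·(0.3) + 0.3 = 0.67

0.67


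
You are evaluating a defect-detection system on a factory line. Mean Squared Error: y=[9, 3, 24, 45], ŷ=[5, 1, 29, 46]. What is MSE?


Squared errors: (9-5)²=16, (3-1)²=4, (24-29)²=25, (45-46)²=1
Sum = 46
MSE = 46/4 = 23/2

23/2


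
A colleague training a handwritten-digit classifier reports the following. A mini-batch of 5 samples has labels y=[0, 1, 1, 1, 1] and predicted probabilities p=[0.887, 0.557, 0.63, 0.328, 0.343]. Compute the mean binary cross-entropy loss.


L[0] = -ln(1-0.887) = -ln(0.113) = 2.1804
L[1] = -ln(0.557) = 0.5852
L[2] = -ln(0.63) = 0.462
L[3] = -ln(0.328) = 1.1147
L[4] = -ln(0.343) = 1.07
mean = (2.1804 + 0.5852 + 0.462 + 1.1147 + 1.07)/5 = 1.0825

1.0825


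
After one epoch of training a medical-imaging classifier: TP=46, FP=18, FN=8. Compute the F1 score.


Precision = 46/64 = 0.7188
Recall = 46/54 = 0.8519
F1 = 2·P·R/(P+R) = 2·TP/(2·TP+FP+FN) = 92/(92+18+8) = 92/118 = 0.7797

0.7797


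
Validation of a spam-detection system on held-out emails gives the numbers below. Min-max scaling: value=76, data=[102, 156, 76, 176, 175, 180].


min=76, max=180
(76-76)/(180-76) = 0/104 = 0.0

0.0


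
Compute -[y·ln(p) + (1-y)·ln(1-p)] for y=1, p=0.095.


BCE = -[y·ln(p) + (1-y)·ln(1-p)]
= -1·ln(0.095) - 0
= -ln(0.095) = 2.3539

2.3539


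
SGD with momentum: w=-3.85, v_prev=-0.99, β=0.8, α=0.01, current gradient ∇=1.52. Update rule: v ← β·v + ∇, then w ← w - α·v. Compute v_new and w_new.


v_new = 0.8·-0.99 + 1.52 = -0.792 + 1.52 = 0.728
w_new = -3.85 - 0.01·0.728 = -3.85 - 0.00728 = -3.85728

v_new=0.728, w_new=-3.85728


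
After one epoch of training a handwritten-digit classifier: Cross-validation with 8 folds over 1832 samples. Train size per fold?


Fold size = 1832/8 = 229
Training per fold = 1832 - 229 = 1603

1603


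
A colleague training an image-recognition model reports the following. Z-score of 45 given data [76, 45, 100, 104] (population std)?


μ = 81.25, σ = 23.5093
z = (45 - 81.25)/23.5093 = -1.5419

-1.5419


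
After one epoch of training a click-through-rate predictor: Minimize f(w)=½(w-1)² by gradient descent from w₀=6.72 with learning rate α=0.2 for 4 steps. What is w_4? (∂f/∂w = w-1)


step 1: grad = 6.72-1 = 5.72; w = 6.72 - 0.2·(5.72) = 5.576
step 2: grad = 5.576-1 = 4.576; w = 5.576 - 0.2·(4.576) = 4.6608
step 3: grad = 4.6608-1 = 3.6608; w = 4.6608 - 0.2·(3.6608) = 3.92864
step 4: grad = 3.92864-1 = 2.92864; w = 3.92864 - 0.2·(2.92864) = 3.342912

3.342912


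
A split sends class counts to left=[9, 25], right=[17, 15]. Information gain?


Parent = [26, 40], H_parent = 0.9673
H_left = 0.8338 (n=34), H_right = 0.9972 (n=32)
H_children = (34/66)·0.8338 + (32/66)·0.9972 = 0.913
IG = 0.9673 - 0.913 = 0.0543

0.0543


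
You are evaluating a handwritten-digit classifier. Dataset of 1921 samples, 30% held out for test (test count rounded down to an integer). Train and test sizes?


Test = ⌊1921·30/100⌋ = 576
Train = 1921 - 576 = 1345

Train: 1345, Test: 576


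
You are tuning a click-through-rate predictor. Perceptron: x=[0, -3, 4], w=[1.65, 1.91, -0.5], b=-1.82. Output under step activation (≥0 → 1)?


z = (0)·(1.65) + (-3)·(1.91) + (4)·(-0.5) - 1.82
  = -9.55
step(z) = 0 (z<0)

0


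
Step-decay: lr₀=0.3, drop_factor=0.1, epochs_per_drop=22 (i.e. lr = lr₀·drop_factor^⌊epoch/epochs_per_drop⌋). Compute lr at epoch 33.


n_drops = ⌊33/22⌋ = 1
lr = 0.3·0.1^1 = 0.3·0.1 = 0.03

0.03


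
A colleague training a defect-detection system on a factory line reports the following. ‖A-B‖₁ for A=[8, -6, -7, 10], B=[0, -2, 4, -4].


d = |8-0| + |-6+ 2| + |-7-4| + |10+ 4|
  = 8 + 4 + 11 + 14
  = 37

37


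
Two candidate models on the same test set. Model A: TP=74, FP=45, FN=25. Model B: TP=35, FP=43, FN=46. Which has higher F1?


Model A: P=74/119=0.6218, R=74/99=0.7475, F1=2PR/(P+R)=2TP/(2TP+FP+FN)=148/218=0.6789
Model B: P=35/78=0.4487, R=35/81=0.4321, F1=2PR/(P+R)=2TP/(2TP+FP+FN)=70/159=0.4403
0.6789 > 0.4403 → Model A

Model A


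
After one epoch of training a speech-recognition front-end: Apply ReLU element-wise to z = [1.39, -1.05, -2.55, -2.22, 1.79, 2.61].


ReLU(1.39) = max(0, 1.39) = 1.39
ReLU(-1.05) = max(0, -1.05) = 0.0
ReLU(-2.55) = max(0, -2.55) = 0.0
ReLU(-2.22) = max(0, -2.22) = 0.0
ReLU(1.79) = max(0, 1.79) = 1.79
ReLU(2.61) = max(0, 2.61) = 2.61
result = [1.39, 0.0, 0.0, 0.0, 1.79, 2.61]

[1.39, 0.0, 0.0, 0.0, 1.79, 2.61]


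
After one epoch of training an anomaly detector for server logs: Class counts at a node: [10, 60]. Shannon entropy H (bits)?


Probabilities: [10/70, 60/70] ≈ [0.1429, 0.8571]
H = -((10/70)·log₂(10/70) + (60/70)·log₂(60/70))
  = 0.5917 bits

0.5917 bits


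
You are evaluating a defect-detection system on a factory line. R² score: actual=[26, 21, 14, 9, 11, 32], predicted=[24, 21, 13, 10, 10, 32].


ȳ = 18.8333
SS_res = Σ(y-ŷ)² = 7
SS_tot = Σ(y-ȳ)² = 410.83
R² = 1 - SS_res/SS_tot = 1 - 0.017 = 0.983

0.983


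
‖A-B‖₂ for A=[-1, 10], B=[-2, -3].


d = √((-1+ 2)² + (10+ 3)²)
  = √(1 + 169)
  = √170 = 13.0384

13.0384


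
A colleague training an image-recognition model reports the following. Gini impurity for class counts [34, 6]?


Probabilities: [34/40, 6/40] ≈ [0.85, 0.15]
Σpᵢ² = (1156 + 36)/40² = 1192/1600
Gini = 1 - Σpᵢ² = 1 - 1192/1600 = 0.255

0.255


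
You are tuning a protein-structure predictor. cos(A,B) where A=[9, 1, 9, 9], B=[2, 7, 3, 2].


A·B = 9·2 + 1·7 + 9·3 + 9·2 = 70
‖A‖ = √244 = 15.6205, ‖B‖ = √66 = 8.124
cos = 70/(√244·√66) = 70/√16104 = 0.5516

0.5516


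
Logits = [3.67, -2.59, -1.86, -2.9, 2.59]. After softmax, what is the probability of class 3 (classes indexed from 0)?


Exponentials: e^3.67=39.2519, e^-2.59=0.075, e^-1.86=0.1557, e^-2.9=0.055, e^2.59=13.3298
Sum = 52.8674
Softmax = [0.7425, 0.0014, 0.0029, 0.001, 0.2521]
p[3] = 0.055/52.8674 = 0.001

0.001


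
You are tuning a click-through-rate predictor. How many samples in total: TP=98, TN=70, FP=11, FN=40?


Total = TP + TN + FP + FN
= 98 + 70 + 11 + 40
= 219
(Predicted positive: 109, predicted negative: 110)

219


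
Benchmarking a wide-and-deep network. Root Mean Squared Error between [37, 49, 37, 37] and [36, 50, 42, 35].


MSE = 31/4 = 7.75
RMSE = √(31/4) = 2.7839

2.7839


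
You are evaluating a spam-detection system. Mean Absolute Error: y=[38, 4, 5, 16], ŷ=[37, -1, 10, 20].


Absolute errors: |38-37|=1, |4+ 1|=5, |5-10|=5, |16-20|=4
Sum = 15
MAE = 15/4 = 15/4

15/4


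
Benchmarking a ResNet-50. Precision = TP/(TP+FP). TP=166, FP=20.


Precision = TP/(TP+FP)
= 166/(166+20)
= 166/186 = 89.25%

89.25%


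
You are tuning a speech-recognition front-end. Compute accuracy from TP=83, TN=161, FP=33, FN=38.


Accuracy = (TP+TN)/(TP+TN+FP+FN)
= (83+161)/(315)
= 244/315 = 77.46%

77.46%


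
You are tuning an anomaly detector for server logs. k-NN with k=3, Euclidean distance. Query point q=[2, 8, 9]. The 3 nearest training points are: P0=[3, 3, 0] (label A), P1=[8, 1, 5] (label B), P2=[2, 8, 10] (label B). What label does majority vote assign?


d(q,P0) = 10.3441  (label A)
d(q,P1) = 10.0499  (label B)
d(q,P2) = 1.0  (label B)
Votes: A=1, B=2
Majority → B

B


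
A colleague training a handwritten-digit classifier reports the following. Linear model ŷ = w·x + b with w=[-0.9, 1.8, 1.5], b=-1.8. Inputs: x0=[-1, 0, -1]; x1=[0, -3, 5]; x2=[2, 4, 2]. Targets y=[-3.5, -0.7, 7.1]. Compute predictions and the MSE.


ŷ0 = (-0.9)·(-1) + (1.8)·(0) + (1.5)·(-1) - 1.8 = -2.4
ŷ1 = (-0.9)·(0) + (1.8)·(-3) + (1.5)·(5) - 1.8 = 0.3
ŷ2 = (-0.9)·(2) + (1.8)·(4) + (1.5)·(2) - 1.8 = 6.6
errors² = [1.21, 1.0, 0.25]
MSE = 2.4600/3 = 0.82

0.82


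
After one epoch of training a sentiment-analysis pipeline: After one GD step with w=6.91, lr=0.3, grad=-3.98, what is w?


w_new = w - α·∇
= 6.91 - 0.3·-3.98
= 6.91 + 1.194
= 8.104

8.104


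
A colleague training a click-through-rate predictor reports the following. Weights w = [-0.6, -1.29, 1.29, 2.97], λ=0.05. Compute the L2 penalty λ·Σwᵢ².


‖w‖₂² = (-0.6)² + (-1.29)² + (1.29)² + (2.97)²
     = 0.36 + 1.6641 + 1.6641 + 8.8209
     = 12.5091
λ·‖w‖₂² = 0.05·12.5091 = 0.625455

0.625455


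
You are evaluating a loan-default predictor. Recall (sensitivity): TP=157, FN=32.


Recall = TP/(TP+FN)
= 157/(157+32)
= 157/189 = 83.07%

83.07%


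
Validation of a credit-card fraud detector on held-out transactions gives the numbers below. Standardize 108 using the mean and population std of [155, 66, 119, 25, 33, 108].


μ = 84.3333, σ = 46.9882
z = (108 - 84.3333)/46.9882 = 0.5037

0.5037


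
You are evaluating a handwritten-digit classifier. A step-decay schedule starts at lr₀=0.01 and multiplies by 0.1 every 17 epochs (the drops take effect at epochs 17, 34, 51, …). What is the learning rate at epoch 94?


n_drops = ⌊94/17⌋ = 5
lr = 0.01·0.1^5 = 0.01·0.00001 = 0.0000001

0.0000001


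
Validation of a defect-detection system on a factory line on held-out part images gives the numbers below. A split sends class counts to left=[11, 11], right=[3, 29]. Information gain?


Parent = [14, 40], H_parent = 0.8256
H_left = 1 (n=22), H_right = 0.4489 (n=32)
H_children = (22/54)·1 + (32/54)·0.4489 = 0.6734
IG = 0.8256 - 0.6734 = 0.1522

0.1522


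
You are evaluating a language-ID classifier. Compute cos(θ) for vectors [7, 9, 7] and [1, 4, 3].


A·B = 7·1 + 9·4 + 7·3 = 64
‖A‖ = √179 = 13.3791, ‖B‖ = √26 = 5.099
cos = 64/(√179·√26) = 64/√4654 = 0.9381

0.9381


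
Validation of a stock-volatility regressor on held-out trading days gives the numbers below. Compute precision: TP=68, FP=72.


Precision = TP/(TP+FP)
= 68/(68+72)
= 68/140 = 48.57%

48.57%


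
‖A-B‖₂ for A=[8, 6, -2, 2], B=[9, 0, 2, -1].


d = √((8-9)² + (6-0)² + (-2-2)² + (2+ 1)²)
  = √(1 + 36 + 16 + 9)
  = √62 = 7.874

7.874


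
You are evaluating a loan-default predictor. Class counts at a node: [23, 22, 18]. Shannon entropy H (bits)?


Probabilities: [23/63, 22/63, 18/63] ≈ [0.3651, 0.3492, 0.2857]
H = -((23/63)·log₂(23/63) + (22/63)·log₂(22/63) + (18/63)·log₂(18/63))
  = 1.5772 bits

1.5772 bits


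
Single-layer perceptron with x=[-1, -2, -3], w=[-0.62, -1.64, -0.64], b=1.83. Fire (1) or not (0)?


z = (-1)·(-0.62) + (-2)·(-1.64) + (-3)·(-0.64) + 1.83
  = 7.65
step(z) = 1 (z≥0)

1


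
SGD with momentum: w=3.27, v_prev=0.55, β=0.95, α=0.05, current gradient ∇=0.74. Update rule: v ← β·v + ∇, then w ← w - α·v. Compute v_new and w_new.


v_new = 0.95·0.55 + 0.74 = 0.5225 + 0.74 = 1.2625
w_new = 3.27 - 0.05·1.2625 = 3.27 - 0.063125 = 3.206875

v_new=1.2625, w_new=3.206875


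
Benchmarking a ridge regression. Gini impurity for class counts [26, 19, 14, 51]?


Probabilities: [26/110, 19/110, 14/110, 51/110] ≈ [0.2364, 0.1727, 0.1273, 0.4636]
Σpᵢ² = (676 + 361 + 196 + 2601)/110² = 3834/12100
Gini = 1 - Σpᵢ² = 1 - 3834/12100 = 0.6831

0.6831


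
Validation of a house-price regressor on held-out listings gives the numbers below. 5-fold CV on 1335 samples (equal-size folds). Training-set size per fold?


Fold size = 1335/5 = 267
Training per fold = 1335 - 267 = 1068

1068


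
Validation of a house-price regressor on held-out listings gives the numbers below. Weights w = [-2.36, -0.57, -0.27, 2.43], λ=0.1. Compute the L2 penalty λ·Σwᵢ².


‖w‖₂² = (-2.36)² + (-0.57)² + (-0.27)² + (2.43)²
     = 5.5696 + 0.3249 + 0.0729 + 5.9049
     = 11.8723
λ·‖w‖₂² = 0.1·11.8723 = 1.18723

1.18723


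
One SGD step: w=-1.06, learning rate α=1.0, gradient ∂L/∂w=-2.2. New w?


w_new = w - α·∇
= -1.06 - 1.0·-2.2
= -1.06 + 2.2
= 1.14

1.14


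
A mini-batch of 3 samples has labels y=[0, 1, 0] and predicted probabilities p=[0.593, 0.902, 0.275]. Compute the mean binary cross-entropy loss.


L[0] = -ln(1-0.593) = -ln(0.407) = 0.8989
L[1] = -ln(0.902) = 0.1031
L[2] = -ln(1-0.275) = -ln(0.725) = 0.3216
mean = (0.8989 + 0.1031 + 0.3216)/3 = 0.4412

0.4412


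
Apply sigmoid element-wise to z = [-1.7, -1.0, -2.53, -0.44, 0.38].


σ(-1.7) = 1/(1+e^1.7) = 0.1545
σ(-1.0) = 1/(1+e^1.0) = 0.2689
σ(-2.53) = 1/(1+e^2.53) = 0.0738
σ(-0.44) = 1/(1+e^0.44) = 0.3917
σ(0.38) = 1/(1+e^-0.38) = 0.5939
result = [0.1545, 0.2689, 0.0738, 0.3917, 0.5939]

[0.1545, 0.2689, 0.0738, 0.3917, 0.5939]


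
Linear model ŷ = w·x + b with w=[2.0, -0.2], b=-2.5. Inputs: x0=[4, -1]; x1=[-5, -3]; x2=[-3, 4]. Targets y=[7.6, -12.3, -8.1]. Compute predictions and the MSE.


ŷ0 = (2.0)·(4) + (-0.2)·(-1) - 2.5 = 5.7
ŷ1 = (2.0)·(-5) + (-0.2)·(-3) - 2.5 = -11.9
ŷ2 = (2.0)·(-3) + (-0.2)·(4) - 2.5 = -9.3
errors² = [3.61, 0.16, 1.44]
MSE = 5.2100/3 = 1.7367

1.7367


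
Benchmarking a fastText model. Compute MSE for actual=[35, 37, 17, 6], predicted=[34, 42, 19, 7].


Squared errors: (35-34)²=1, (37-42)²=25, (17-19)²=4, (6-7)²=1
Sum = 31
MSE = 31/4 = 31/4

31/4


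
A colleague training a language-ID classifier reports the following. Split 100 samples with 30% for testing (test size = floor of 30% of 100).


Test = ⌊100·30/100⌋ = 30
Train = 100 - 30 = 70

Train: 70, Test: 30


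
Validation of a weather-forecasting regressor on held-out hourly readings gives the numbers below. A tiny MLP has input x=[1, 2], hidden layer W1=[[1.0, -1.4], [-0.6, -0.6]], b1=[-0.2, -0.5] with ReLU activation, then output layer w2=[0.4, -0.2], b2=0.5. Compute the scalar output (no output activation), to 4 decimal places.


z1[0] = (1.0)·(1) + (-1.4)·(2) - 0.2 = -2.0
z1[1] = (-0.6)·(1) + (-0.6)·(2) - 0.5 = -2.3
h = ReLU(z1) = [0.0, 0.0]
output = (0.4)·(0.0) + (-0.2)·(0.0) + 0.5 = 0.5

0.5


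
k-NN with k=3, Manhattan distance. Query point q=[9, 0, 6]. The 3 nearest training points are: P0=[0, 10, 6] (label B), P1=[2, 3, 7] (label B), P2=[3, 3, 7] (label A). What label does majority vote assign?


d(q,P0) = 19  (label B)
d(q,P1) = 11  (label B)
d(q,P2) = 10  (label A)
Votes: A=1, B=2
Majority → B

B


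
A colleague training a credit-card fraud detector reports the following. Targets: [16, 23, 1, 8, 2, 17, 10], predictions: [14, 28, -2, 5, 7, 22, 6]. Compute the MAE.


Absolute errors: |16-14|=2, |23-28|=5, |1+ 2|=3, |8-5|=3, |2-7|=5, |17-22|=5, |10-6|=4
Sum = 27
MAE = 27/7 = 27/7

27/7


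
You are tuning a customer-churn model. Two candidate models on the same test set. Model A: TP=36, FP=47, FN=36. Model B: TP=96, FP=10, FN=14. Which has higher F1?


Model A: P=36/83=0.4337, R=36/72=0.5, F1=2PR/(P+R)=2TP/(2TP+FP+FN)=72/155=0.4645
Model B: P=96/106=0.9057, R=96/110=0.8727, F1=2PR/(P+R)=2TP/(2TP+FP+FN)=192/216=0.8889
0.4645 < 0.8889 → Model B

Model B


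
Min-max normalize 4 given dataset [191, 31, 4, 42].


min=4, max=191
(4-4)/(191-4) = 0/187 = 0.0

0.0


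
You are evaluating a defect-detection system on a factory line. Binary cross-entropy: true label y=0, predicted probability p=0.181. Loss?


BCE = -[y·ln(p) + (1-y)·ln(1-p)]
= -0 - 1·ln(1-0.181)
= -ln(0.819) = 0.1997

0.1997


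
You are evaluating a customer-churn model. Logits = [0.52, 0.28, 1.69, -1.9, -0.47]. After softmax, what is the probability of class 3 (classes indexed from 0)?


Exponentials: e^0.52=1.682, e^0.28=1.3231, e^1.69=5.4195, e^-1.9=0.1496, e^-0.47=0.625
Sum = 9.1992
Softmax = [0.1828, 0.1438, 0.5891, 0.0163, 0.0679]
p[3] = 0.1496/9.1992 = 0.0163

0.0163


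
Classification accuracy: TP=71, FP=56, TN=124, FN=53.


Accuracy = (TP+TN)/(TP+TN+FP+FN)
= (71+124)/(304)
= 195/304 = 64.14%

64.14%


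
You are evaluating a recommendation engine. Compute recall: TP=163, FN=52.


Recall = TP/(TP+FN)
= 163/(163+52)
= 163/215 = 75.81%

75.81%


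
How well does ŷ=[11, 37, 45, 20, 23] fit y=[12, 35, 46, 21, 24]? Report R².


ȳ = 27.6
SS_res = Σ(y-ŷ)² = 8
SS_tot = Σ(y-ȳ)² = 693.2
R² = 1 - SS_res/SS_tot = 1 - 0.0115 = 0.9885

0.9885


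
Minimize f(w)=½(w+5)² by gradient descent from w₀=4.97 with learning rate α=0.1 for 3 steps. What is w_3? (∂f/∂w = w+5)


step 1: grad = 4.97+5 = 9.97; w = 4.97 - 0.1·(9.97) = 3.973
step 2: grad = 3.973+5 = 8.973; w = 3.973 - 0.1·(8.973) = 3.0757
step 3: grad = 3.0757+5 = 8.0757; w = 3.0757 - 0.1·(8.0757) = 2.26813

2.26813


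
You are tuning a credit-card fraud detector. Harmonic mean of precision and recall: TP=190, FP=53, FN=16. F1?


Precision = 190/243 = 0.7819
Recall = 190/206 = 0.9223
F1 = 2·P·R/(P+R) = 2·TP/(2·TP+FP+FN) = 380/(380+53+16) = 380/449 = 0.8463

0.8463


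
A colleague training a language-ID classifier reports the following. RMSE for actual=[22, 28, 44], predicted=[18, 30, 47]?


MSE = 29/3 = 9.6667
RMSE = √(29/3) = 3.1091

3.1091


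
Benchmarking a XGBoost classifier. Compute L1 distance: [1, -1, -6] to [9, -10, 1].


d = |1-9| + |-1+ 10| + |-6-1|
  = 8 + 9 + 7
  = 24

24


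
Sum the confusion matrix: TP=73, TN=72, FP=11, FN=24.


Total = TP + TN + FP + FN
= 73 + 72 + 11 + 24
= 180
(Predicted positive: 84, predicted negative: 96)

180


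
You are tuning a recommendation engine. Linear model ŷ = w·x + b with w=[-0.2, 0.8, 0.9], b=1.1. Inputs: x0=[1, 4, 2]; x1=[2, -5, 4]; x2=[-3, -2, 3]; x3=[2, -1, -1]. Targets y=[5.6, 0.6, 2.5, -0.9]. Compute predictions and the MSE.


ŷ0 = (-0.2)·(1) + (0.8)·(4) + (0.9)·(2) + 1.1 = 5.9
ŷ1 = (-0.2)·(2) + (0.8)·(-5) + (0.9)·(4) + 1.1 = 0.3
ŷ2 = (-0.2)·(-3) + (0.8)·(-2) + (0.9)·(3) + 1.1 = 2.8
ŷ3 = (-0.2)·(2) + (0.8)·(-1) + (0.9)·(-1) + 1.1 = -1.0
errors² = [0.09, 0.09, 0.09, 0.01]
MSE = 0.2800/4 = 0.07

0.07


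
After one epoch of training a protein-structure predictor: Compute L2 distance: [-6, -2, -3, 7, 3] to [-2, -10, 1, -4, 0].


d = √((-6+ 2)² + (-2+ 10)² + (-3-1)² + (7+ 4)² + (3-0)²)
  = √(16 + 64 + 16 + 121 + 9)
  = √226 = 15.0333

15.0333


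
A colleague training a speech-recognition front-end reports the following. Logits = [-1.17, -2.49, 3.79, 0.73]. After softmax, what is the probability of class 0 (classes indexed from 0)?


Exponentials: e^-1.17=0.3104, e^-2.49=0.0829, e^3.79=44.2564, e^0.73=2.0751
Sum = 46.7248
Softmax = [0.0066, 0.0018, 0.9472, 0.0444]
p[0] = 0.3104/46.7248 = 0.0066

0.0066


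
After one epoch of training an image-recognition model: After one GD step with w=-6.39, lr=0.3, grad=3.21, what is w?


w_new = w - α·∇
= -6.39 - 0.3·3.21
= -6.39 - 0.963
= -7.353

-7.353


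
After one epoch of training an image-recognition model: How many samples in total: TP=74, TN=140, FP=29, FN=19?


Total = TP + TN + FP + FN
= 74 + 140 + 29 + 19
= 262
(Predicted positive: 103, predicted negative: 159)

262


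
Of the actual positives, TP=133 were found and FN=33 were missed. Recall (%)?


Recall = TP/(TP+FN)
= 133/(133+33)
= 133/166 = 80.12%

80.12%


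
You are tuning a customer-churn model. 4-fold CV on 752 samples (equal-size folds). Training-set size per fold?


Fold size = 752/4 = 188
Training per fold = 752 - 188 = 564

564


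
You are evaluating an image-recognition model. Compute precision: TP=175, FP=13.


Precision = TP/(TP+FP)
= 175/(175+13)
= 175/188 = 93.09%

93.09%


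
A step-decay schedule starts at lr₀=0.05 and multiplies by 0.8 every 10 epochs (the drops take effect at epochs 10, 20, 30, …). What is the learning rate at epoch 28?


n_drops = ⌊28/10⌋ = 2
lr = 0.05·0.8^2 = 0.05·0.64 = 0.032

0.032


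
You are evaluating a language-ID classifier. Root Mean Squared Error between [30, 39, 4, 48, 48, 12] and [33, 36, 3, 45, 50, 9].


MSE = 41/6 = 6.8333
RMSE = √(41/6) = 2.6141

2.6141


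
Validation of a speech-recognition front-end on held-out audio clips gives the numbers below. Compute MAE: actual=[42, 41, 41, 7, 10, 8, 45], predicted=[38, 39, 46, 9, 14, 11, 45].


Absolute errors: |42-38|=4, |41-39|=2, |41-46|=5, |7-9|=2, |10-14|=4, |8-11|=3, |45-45|=0
Sum = 20
MAE = 20/7 = 20/7

20/7


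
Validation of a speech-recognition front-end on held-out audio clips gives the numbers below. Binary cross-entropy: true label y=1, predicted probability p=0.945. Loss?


BCE = -[y·ln(p) + (1-y)·ln(1-p)]
= -1·ln(0.945) - 0
= -ln(0.945) = 0.0566

0.0566


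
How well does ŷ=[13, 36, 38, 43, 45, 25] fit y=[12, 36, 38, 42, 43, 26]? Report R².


ȳ = 32.8333
SS_res = Σ(y-ŷ)² = 7
SS_tot = Σ(y-ȳ)² = 704.83
R² = 1 - SS_res/SS_tot = 1 - 0.0099 = 0.9901

0.9901


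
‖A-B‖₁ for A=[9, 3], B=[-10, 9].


d = |9+ 10| + |3-9|
  = 19 + 6
  = 25

25


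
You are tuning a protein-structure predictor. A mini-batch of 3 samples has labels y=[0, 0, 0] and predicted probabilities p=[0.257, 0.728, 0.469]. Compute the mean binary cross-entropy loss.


L[0] = -ln(1-0.257) = -ln(0.743) = 0.2971
L[1] = -ln(1-0.728) = -ln(0.272) = 1.302
L[2] = -ln(1-0.469) = -ln(0.531) = 0.633
mean = (0.2971 + 1.302 + 0.633)/3 = 0.744

0.744


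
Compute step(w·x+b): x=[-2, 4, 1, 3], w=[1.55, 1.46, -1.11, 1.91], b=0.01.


z = (-2)·(1.55) + (4)·(1.46) + (1)·(-1.11) + (3)·(1.91) + 0.01
  = 7.37
step(z) = 1 (z≥0)

1


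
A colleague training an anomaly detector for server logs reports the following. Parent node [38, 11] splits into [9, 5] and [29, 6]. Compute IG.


Parent = [38, 11], H_parent = 0.7683
H_left = 0.9403 (n=14), H_right = 0.661 (n=35)
H_children = (14/49)·0.9403 + (35/49)·0.661 = 0.7408
IG = 0.7683 - 0.7408 = 0.0275

0.0275


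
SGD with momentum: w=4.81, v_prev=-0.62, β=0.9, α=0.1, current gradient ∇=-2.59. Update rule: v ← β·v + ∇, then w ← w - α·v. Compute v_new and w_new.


v_new = 0.9·-0.62 - 2.59 = -0.558 - 2.59 = -3.148
w_new = 4.81 - 0.1·-3.148 = 4.81 + 0.3148 = 5.1248

v_new=-3.148, w_new=5.1248


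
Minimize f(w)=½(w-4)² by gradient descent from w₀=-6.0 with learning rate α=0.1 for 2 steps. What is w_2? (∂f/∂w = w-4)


step 1: grad = -6-4 = -10; w = -6 - 0.1·(-10) = -5
step 2: grad = -5-4 = -9; w = -5 - 0.1·(-9) = -4.1

-4.1


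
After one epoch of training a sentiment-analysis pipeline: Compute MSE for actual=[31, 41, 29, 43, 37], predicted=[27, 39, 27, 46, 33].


Squared errors: (31-27)²=16, (41-39)²=4, (29-27)²=4, (43-46)²=9, (37-33)²=16
Sum = 49
MSE = 49/5 = 49/5

49/5


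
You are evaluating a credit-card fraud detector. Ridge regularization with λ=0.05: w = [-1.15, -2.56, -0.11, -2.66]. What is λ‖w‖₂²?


‖w‖₂² = (-1.15)² + (-2.56)² + (-0.11)² + (-2.66)²
     = 1.3225 + 6.5536 + 0.0121 + 7.0756
     = 14.9638
λ·‖w‖₂² = 0.05·14.9638 = 0.74819

0.74819


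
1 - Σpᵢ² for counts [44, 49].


Probabilities: [44/93, 49/93] ≈ [0.4731, 0.5269]
Σpᵢ² = (1936 + 2401)/93² = 4337/8649
Gini = 1 - Σpᵢ² = 1 - 4337/8649 = 0.4986

0.4986


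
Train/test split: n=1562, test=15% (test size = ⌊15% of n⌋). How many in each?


Test = ⌊1562·15/100⌋ = 234
Train = 1562 - 234 = 1328

Train: 1328, Test: 234


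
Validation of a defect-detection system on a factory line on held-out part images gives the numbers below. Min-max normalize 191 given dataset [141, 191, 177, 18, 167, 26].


min=18, max=191
(191-18)/(191-18) = 173/173 = 1.0

1.0


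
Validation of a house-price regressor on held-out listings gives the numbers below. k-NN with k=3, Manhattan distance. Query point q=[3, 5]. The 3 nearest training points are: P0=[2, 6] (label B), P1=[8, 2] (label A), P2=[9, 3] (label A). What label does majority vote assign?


d(q,P0) = 2  (label B)
d(q,P1) = 8  (label A)
d(q,P2) = 8  (label A)
Votes: A=2, B=1
Majority → A

A


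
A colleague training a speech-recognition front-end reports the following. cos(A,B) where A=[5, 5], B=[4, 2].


A·B = 5·4 + 5·2 = 30
‖A‖ = √50 = 7.0711, ‖B‖ = √20 = 4.4721
cos = 30/(√50·√20) = 30/√1000 = 0.9487

0.9487


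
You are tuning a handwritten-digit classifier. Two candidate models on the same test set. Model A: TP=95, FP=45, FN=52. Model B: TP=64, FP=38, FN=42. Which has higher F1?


Model A: P=95/140=0.6786, R=95/147=0.6463, F1=2PR/(P+R)=2TP/(2TP+FP+FN)=190/287=0.662
Model B: P=64/102=0.6275, R=64/106=0.6038, F1=2PR/(P+R)=2TP/(2TP+FP+FN)=128/208=0.6154
0.662 > 0.6154 → Model A

Model A


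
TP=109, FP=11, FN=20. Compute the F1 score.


Precision = 109/120 = 0.9083
Recall = 109/129 = 0.845
F1 = 2·P·R/(P+R) = 2·TP/(2·TP+FP+FN) = 218/(218+11+20) = 218/249 = 0.8755

0.8755


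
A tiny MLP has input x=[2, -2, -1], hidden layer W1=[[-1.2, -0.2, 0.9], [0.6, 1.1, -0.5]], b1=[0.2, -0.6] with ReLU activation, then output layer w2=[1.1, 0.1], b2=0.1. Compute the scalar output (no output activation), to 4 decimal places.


z1[0] = (-1.2)·(2) + (-0.2)·(-2) + (0.9)·(-1) + 0.2 = -2.7
z1[1] = (0.6)·(2) + (1.1)·(-2) + (-0.5)·(-1) - 0.6 = -1.1
h = ReLU(z1) = [0.0, 0.0]
output = (1.1)·(0.0) + (0.1)·(0.0) + 0.1 = 0.1

0.1


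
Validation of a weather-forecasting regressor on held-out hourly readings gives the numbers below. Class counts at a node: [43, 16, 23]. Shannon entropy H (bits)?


Probabilities: [43/82, 16/82, 23/82] ≈ [0.5244, 0.1951, 0.2805]
H = -((43/82)·log₂(43/82) + (16/82)·log₂(16/82) + (23/82)·log₂(23/82))
  = 1.4628 bits

1.4628 bits


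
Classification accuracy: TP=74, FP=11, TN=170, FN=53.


Accuracy = (TP+TN)/(TP+TN+FP+FN)
= (74+170)/(308)
= 244/308 = 79.22%

79.22%


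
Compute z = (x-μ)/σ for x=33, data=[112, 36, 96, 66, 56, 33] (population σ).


μ = 66.5, σ = 29.1648
z = (33 - 66.5)/29.1648 = -1.1486

-1.1486


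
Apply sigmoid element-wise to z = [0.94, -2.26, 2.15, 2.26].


σ(0.94) = 1/(1+e^-0.94) = 0.7191
σ(-2.26) = 1/(1+e^2.26) = 0.0945
σ(2.15) = 1/(1+e^-2.15) = 0.8957
σ(2.26) = 1/(1+e^-2.26) = 0.9055
result = [0.7191, 0.0945, 0.8957, 0.9055]

[0.7191, 0.0945, 0.8957, 0.9055]


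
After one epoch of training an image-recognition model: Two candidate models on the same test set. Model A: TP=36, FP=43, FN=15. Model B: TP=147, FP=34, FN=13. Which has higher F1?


Model A: P=36/79=0.4557, R=36/51=0.7059, F1=2PR/(P+R)=2TP/(2TP+FP+FN)=72/130=0.5538
Model B: P=147/181=0.8122, R=147/160=0.9187, F1=2PR/(P+R)=2TP/(2TP+FP+FN)=294/341=0.8622
0.5538 < 0.8622 → Model B

Model B


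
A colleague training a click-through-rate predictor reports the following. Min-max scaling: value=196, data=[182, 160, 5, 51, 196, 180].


min=5, max=196
(196-5)/(196-5) = 191/191 = 1.0

1.0


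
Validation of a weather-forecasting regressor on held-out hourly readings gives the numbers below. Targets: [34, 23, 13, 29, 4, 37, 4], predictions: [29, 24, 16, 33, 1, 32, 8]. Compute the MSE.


Squared errors: (34-29)²=25, (23-24)²=1, (13-16)²=9, (29-33)²=16, (4-1)²=9, (37-32)²=25, (4-8)²=16
Sum = 101
MSE = 101/7 = 101/7

101/7


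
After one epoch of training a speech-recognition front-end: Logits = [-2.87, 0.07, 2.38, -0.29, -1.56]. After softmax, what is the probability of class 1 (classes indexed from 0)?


Exponentials: e^-2.87=0.0567, e^0.07=1.0725, e^2.38=10.8049, e^-0.29=0.7483, e^-1.56=0.2101
Sum = 12.8925
Softmax = [0.0044, 0.0832, 0.8381, 0.058, 0.0163]
p[1] = 1.0725/12.8925 = 0.0832

0.0832


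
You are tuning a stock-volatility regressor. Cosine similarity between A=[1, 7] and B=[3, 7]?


A·B = 1·3 + 7·7 = 52
‖A‖ = √50 = 7.0711, ‖B‖ = √58 = 7.6158
cos = 52/(√50·√58) = 52/√2900 = 0.9656

0.9656


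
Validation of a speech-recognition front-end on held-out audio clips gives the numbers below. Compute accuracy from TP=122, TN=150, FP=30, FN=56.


Accuracy = (TP+TN)/(TP+TN+FP+FN)
= (122+150)/(358)
= 272/358 = 75.98%

75.98%


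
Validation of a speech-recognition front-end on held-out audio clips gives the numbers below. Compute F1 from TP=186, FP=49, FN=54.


Precision = 186/235 = 0.7915
Recall = 186/240 = 0.775
F1 = 2·P·R/(P+R) = 2·TP/(2·TP+FP+FN) = 372/(372+49+54) = 372/475 = 0.7832

0.7832


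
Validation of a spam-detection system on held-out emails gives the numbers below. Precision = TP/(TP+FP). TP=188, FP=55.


Precision = TP/(TP+FP)
= 188/(188+55)
= 188/243 = 77.37%

77.37%


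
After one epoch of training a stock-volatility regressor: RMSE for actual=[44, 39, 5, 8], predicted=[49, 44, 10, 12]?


MSE = 91/4 = 22.75
RMSE = √(91/4) = 4.7697

4.7697


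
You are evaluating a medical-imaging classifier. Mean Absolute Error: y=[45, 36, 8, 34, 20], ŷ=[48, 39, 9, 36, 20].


Absolute errors: |45-48|=3, |36-39|=3, |8-9|=1, |34-36|=2, |20-20|=0
Sum = 9
MAE = 9/5 = 9/5

9/5


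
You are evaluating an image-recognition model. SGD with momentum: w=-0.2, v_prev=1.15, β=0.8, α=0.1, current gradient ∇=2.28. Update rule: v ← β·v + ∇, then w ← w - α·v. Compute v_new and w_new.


v_new = 0.8·1.15 + 2.28 = 0.92 + 2.28 = 3.2
w_new = -0.2 - 0.1·3.2 = -0.2 - 0.32 = -0.52

v_new=3.2, w_new=-0.52


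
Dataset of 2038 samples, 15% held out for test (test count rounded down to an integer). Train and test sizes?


Test = ⌊2038·15/100⌋ = 305
Train = 2038 - 305 = 1733

Train: 1733, Test: 305


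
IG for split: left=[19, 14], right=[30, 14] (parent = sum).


Parent = [49, 28], H_parent = 0.9457
H_left = 0.9834 (n=33), H_right = 0.9024 (n=44)
H_children = (33/77)·0.9834 + (44/77)·0.9024 = 0.9371
IG = 0.9457 - 0.9371 = 0.0086

0.0086
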